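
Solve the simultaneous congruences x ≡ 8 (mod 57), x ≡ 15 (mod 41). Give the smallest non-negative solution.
x ≡ 179 (mod 2337); the representative in [0, 2337) is 179

The moduli 57, 41 are pairwise coprime, so by the CRT there is a unique solution mod 57·41 = 2337.
Solve by successive substitution. Start with x ≡ 8 (mod 57).
  Combine with x ≡ 15 (mod 41): write x = 8 + 57·t and require 8 + 57·t ≡ 15 (mod 41), i.e. 57·t ≡ 15 − 8 ≡ 7 (mod 41). Since 57^(−1) ≡ 18 (mod 41) (57 ≡ 16 (mod 41)), t ≡ 18·7 ≡ 3 (mod 41). So x ≡ 8 + 57·3 = 179 (mod 2337).
Unique solution in [0, 2337): x = 179.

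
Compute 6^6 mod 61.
52

Use repeated squaring. Binary(6) = 110. Walk through the bits of the exponent 6 left-to-right: at each bit after the leading one, square the running value, then multiply by 6 if the bit is 1 (always reducing mod 61):
  bit 1 = 1 (leading): start with 6.
  bit 2 = 1: square 6^2 = 36; bit is 1, so multiply 36·6 = 216 ≡ 33 (mod 61).
  bit 3 = 0: square 33^2 = 1089 ≡ 52 (mod 61).
Final value: 6^6 ≡ 52 (mod 61).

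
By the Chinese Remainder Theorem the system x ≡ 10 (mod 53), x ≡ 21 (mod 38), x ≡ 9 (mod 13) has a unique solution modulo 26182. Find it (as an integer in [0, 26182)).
The moduli 53, 38, 13 are pairwise coprime, so by the CRT there is a unique solution mod 53·38·13 = 26182.
Solve by successive substitution. Start with x ≡ 10 (mod 53).
  Combine with x ≡ 21 (mod 38): write x = 10 + 53·t and require 10 + 53·t ≡ 21 (mod 38), i.e. 53·t ≡ 21 − 10 ≡ 11 (mod 38). Since 53^(−1) ≡ 33 (mod 38) (53 ≡ 15 (mod 38)), t ≡ 33·11 ≡ 21 (mod 38). So x ≡ 10 + 53·21 = 1123 (mod 2014).
  Combine with x ≡ 9 (mod 13): write x = 1123 + 2014·t and require 1123 + 2014·t ≡ 9 (mod 13), i.e. 2014·t ≡ 9 − 1123 ≡ 4 (mod 13). Since 2014^(−1) ≡ 12 (mod 13) (2014 ≡ 12 (mod 13)), t ≡ 12·4 ≡ 9 (mod 13). So x ≡ 1123 + 2014·9 = 19249 (mod 26182).
Unique solution in [0, 26182): x = 19249.

Final answer: x ≡ 19249 (mod 26182); the representative in [0, 26182) is 19249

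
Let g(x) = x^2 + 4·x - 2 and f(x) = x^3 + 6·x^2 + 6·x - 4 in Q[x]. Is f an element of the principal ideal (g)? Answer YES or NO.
In Q[x] the ideal (g) consists of all multiples of g, so f ∈ (g) iff g | f, i.e. iff the remainder of f on division by g is 0. Divide f by g (g is monic, so eliminate the leading term of the running remainder at each step):
  leading term x^3: subtract (x)·g(x) = x^3 + 4·x^2 - 2·x, leaving 2·x^2 + 8·x - 4
  leading term 2·x^2: subtract (2)·g(x) = 2·x^2 + 8·x - 4, leaving 0
The remainder is 0, so f(x) = g(x) · h(x) with h(x) = x + 2. Hence g | f, i.e. f ∈ (g).

Final answer: YES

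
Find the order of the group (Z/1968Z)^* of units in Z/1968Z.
|(Z/1968Z)^*| = 640

(Z/1968Z)^* consists of the classes a with gcd(a, 1968) = 1, so its order is φ(1968). φ is multiplicative, with φ(p^e) = p^e − p^(e−1). Factorise 1968 = 2^4 · 3 · 41. Then
  φ(1968) = (2^4 − 2^3) · (3 − 1) · (41 − 1) = 8 · 2 · 40 = 640.
Thus |(Z/1968Z)^*| = 640.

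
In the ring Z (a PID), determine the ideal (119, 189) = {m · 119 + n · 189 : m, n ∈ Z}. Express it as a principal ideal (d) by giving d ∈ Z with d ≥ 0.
(119, 189) = (7); d = 7

In the PID Z, (a, b) is generated by gcd(a, b). Compute gcd(189, 119) with the extended Euclidean algorithm, tracking rows (r, s, t) with s·189 + t·119 = r:
  row A: (189, 1, 0)   [1·189 + 0·119 = 189]
  row B: (119, 0, 1)   [0·189 + 1·119 = 119]
  189 = 1·119 + 70   → row C = row A − 1·row B = (70, 1, −1)   [check: 1·189 − 1·119 = 70]
  119 = 1·70 + 49   → row D = row B − 1·row C = (49, −1, 2)   [check: −1·189 + 2·119 = 49]
  70 = 1·49 + 21   → row E = row C − 1·row D = (21, 2, −3)   [check: 2·189 − 3·119 = 21]
  49 = 2·21 + 7   → row F = row D − 2·row E = (7, −5, 8)   [check: −5·189 + 8·119 = 7]
  21 = 3·7 + 0   → remainder 0, stop. gcd = 7 (last nonzero row F).
So gcd(119, 189) = 7, with Bézout identity −5·189 + 8·119 = 7. Containment (⊇): the Bézout identity exhibits 7 as an element of (119, 189), giving (7) ⊆ (119, 189). Containment (⊆): since 7 | 119 and 7 | 189 (119 = 7·17, 189 = 7·27), every Z-linear combination of 119 and 189 is divisible by 7, so (119, 189) ⊆ (7). Therefore (119, 189) = (7), d = 7.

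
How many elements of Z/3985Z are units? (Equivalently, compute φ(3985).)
An element a ∈ Z/3985Z is a unit iff gcd(a, 3985) = 1, so the number of units is φ(3985). φ is multiplicative, with φ(p^e) = p^e − p^(e−1). Factorise 3985 = 5 · 797. Then
  φ(3985) = (5 − 1) · (797 − 1) = 4 · 796 = 3184.

Final answer: Z/3985Z has φ(3985) = 3184 units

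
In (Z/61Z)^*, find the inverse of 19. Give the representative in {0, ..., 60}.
19^(−1) ≡ 45 (mod 61)

Apply the extended Euclidean algorithm to (61, 19), tracking rows (r, s, t) with s·61 + t·19 = r. Each division r_prev = q·r_cur + r_new produces the new row as (previous row) − q·(current row):
  row A: (61, 1, 0)   [1·61 + 0·19 = 61]
  row B: (19, 0, 1)   [0·61 + 1·19 = 19]
  61 = 3·19 + 4   → row C = row A − 3·row B = (4, 1, −3)   [check: 1·61 − 3·19 = 4]
  19 = 4·4 + 3   → row D = row B − 4·row C = (3, −4, 13)   [check: −4·61 + 13·19 = 3]
  4 = 1·3 + 1   → row E = row C − 1·row D = (1, 5, −16)   [check: 5·61 − 16·19 = 1]
  3 = 3·1 + 0   → remainder 0, stop. gcd = 1 (last nonzero row E).
The gcd is 1, so 19 is invertible mod 61. The last nonzero row gives 5·61 − 16·19 = 1, so t = −16. So 19^(−1) ≡ −16 ≡ 45 (mod 61). Verify: 19 · 45 = 855 ≡ 1 (mod 61). ✓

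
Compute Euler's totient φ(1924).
φ(1924) = 864

φ is multiplicative, with φ(p^e) = p^e − p^(e−1). Factorise 1924 = 2^2 · 13 · 37. Then
  φ(1924) = (2^2 − 2^1) · (13 − 1) · (37 − 1) = 2 · 12 · 36 = 864.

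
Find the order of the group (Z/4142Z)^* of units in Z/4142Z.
(Z/4142Z)^* consists of the classes a with gcd(a, 4142) = 1, so its order is φ(4142). φ is multiplicative, with φ(p^e) = p^e − p^(e−1). Factorise 4142 = 2 · 19 · 109. Then
  φ(4142) = (2 − 1) · (19 − 1) · (109 − 1) = 1 · 18 · 108 = 1944.
Thus |(Z/4142Z)^*| = 1944.

Final answer: |(Z/4142Z)^*| = 1944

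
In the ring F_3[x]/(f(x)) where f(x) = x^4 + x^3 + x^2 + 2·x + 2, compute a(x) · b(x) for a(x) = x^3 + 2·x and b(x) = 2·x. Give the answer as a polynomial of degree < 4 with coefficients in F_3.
a · b ≡ x^3 + 2·x^2 + 2·x + 2 (mod f(x))

Multiply as integer polynomials: a · b = 2·x^4 + 4·x^2. Reducing coefficients mod 3: a · b ≡ 2·x^4 + x^2. Now divide by f(x) = x^4 + x^3 + x^2 + 2·x + 2 in F_3[x], eliminating the leading term at each step:
  leading term 2·x^4: subtract (2)·f(x) = 2·x^4 + 2·x^3 + 2·x^2 + x + 1, leaving x^3 + 2·x^2 + 2·x + 2 (coefficients mod 3)
The degree is now < 4, so this is the remainder. Hence a · b ≡ x^3 + 2·x^2 + 2·x + 2 in F_3[x]/(f).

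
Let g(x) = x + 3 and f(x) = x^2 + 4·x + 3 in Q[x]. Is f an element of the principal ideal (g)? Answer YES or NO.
YES

In Q[x] the ideal (g) consists of all multiples of g, so f ∈ (g) iff g | f, i.e. iff the remainder of f on division by g is 0. Divide f by g (g is monic, so eliminate the leading term of the running remainder at each step):
  leading term x^2: subtract (x)·g(x) = x^2 + 3·x, leaving x + 3
  leading term x: subtract (1)·g(x) = x + 3, leaving 0
The remainder is 0, so f(x) = g(x) · h(x) with h(x) = x + 1. Hence g | f, i.e. f ∈ (g).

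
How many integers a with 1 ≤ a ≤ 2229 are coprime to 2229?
1484

The number of a ∈ {1, ..., 2229} with gcd(a, 2229) = 1 is by definition Euler's totient φ(2229). φ is multiplicative, with φ(p^e) = p^e − p^(e−1). Factorise 2229 = 3 · 743. Then
  φ(2229) = (3 − 1) · (743 − 1) = 2 · 742 = 1484.
So there are 1484 such integers.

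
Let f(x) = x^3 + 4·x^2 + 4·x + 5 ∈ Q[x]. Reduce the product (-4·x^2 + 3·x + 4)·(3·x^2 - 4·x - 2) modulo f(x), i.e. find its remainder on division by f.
a · b ≡ -236·x^2 - 254·x - 373 (mod f(x))

First multiply in Q[x] without reducing: a · b = -12·x^4 + 25·x^3 + 8·x^2 - 22·x - 8. Now divide by f(x) = x^3 + 4·x^2 + 4·x + 5, eliminating the leading term at each step:
  leading term -12·x^4: subtract (-12·x)·f(x) = -12·x^4 - 48·x^3 - 48·x^2 - 60·x, leaving 73·x^3 + 56·x^2 + 38·x - 8
  leading term 73·x^3: subtract (73)·f(x) = 73·x^3 + 292·x^2 + 292·x + 365, leaving -236·x^2 - 254·x - 373
The degree is now < 3, so this is the remainder. Hence a · b ≡ -236·x^2 - 254·x - 373 in Q[x]/(f).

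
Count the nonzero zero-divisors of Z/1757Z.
Z/1757Z has 256 nonzero zero-divisors

In Z/1757Z each nonzero element is either a unit (gcd with 1757 is 1) or a zero-divisor (gcd > 1). The number of units is φ(1757): factorise 1757 = 7 · 251, so φ(1757) = (7 − 1) · (251 − 1) = 6 · 250 = 1500. The nonzero elements number 1757 − 1 = 1756. Hence the nonzero zero-divisors number 1756 − 1500 = 256.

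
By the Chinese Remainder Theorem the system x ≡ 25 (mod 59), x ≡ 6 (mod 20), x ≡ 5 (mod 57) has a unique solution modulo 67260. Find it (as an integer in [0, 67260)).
The moduli 59, 20, 57 are pairwise coprime, so by the CRT there is a unique solution mod 59·20·57 = 67260.
Solve by successive substitution. Start with x ≡ 25 (mod 59).
  Combine with x ≡ 6 (mod 20): write x = 25 + 59·t and require 25 + 59·t ≡ 6 (mod 20), i.e. 59·t ≡ 6 − 25 ≡ 1 (mod 20). Since 59^(−1) ≡ 19 (mod 20) (59 ≡ 19 (mod 20)), t ≡ 19·1 ≡ 19 (mod 20). So x ≡ 25 + 59·19 = 1146 (mod 1180).
  Combine with x ≡ 5 (mod 57): write x = 1146 + 1180·t and require 1146 + 1180·t ≡ 5 (mod 57), i.e. 1180·t ≡ 5 − 1146 ≡ 56 (mod 57). Since 1180^(−1) ≡ 10 (mod 57) (1180 ≡ 40 (mod 57)), t ≡ 10·56 ≡ 47 (mod 57). So x ≡ 1146 + 1180·47 = 56606 (mod 67260).
Unique solution in [0, 67260): x = 56606.

Final answer: x ≡ 56606 (mod 67260); the representative in [0, 67260) is 56606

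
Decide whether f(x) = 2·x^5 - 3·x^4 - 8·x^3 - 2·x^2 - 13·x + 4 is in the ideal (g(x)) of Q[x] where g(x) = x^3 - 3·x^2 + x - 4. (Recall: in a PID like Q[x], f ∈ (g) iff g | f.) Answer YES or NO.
YES

In Q[x] the ideal (g) consists of all multiples of g, so f ∈ (g) iff g | f, i.e. iff the remainder of f on division by g is 0. Divide f by g (g is monic, so eliminate the leading term of the running remainder at each step):
  leading term 2·x^5: subtract (2·x^2)·g(x) = 2·x^5 - 6·x^4 + 2·x^3 - 8·x^2, leaving 3·x^4 - 10·x^3 + 6·x^2 - 13·x + 4
  leading term 3·x^4: subtract (3·x)·g(x) = 3·x^4 - 9·x^3 + 3·x^2 - 12·x, leaving -x^3 + 3·x^2 - x + 4
  leading term -x^3: subtract (-1)·g(x) = -x^3 + 3·x^2 - x + 4, leaving 0
The remainder is 0, so f(x) = g(x) · h(x) with h(x) = 2·x^2 + 3·x - 1. Hence g | f, i.e. f ∈ (g).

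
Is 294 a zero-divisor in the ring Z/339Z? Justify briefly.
YES

gcd(294, 339) = 3 > 1, so 294 is not a unit in Z/339Z. In Z/nZ every nonzero non-unit is a zero-divisor: explicitly, take b = 339/gcd = 113 ≠ 0 (mod 339); then 294·113 = 33222 = 98·339, i.e. 294·113 ≡ 0 (mod 339). So 294 is a zero-divisor.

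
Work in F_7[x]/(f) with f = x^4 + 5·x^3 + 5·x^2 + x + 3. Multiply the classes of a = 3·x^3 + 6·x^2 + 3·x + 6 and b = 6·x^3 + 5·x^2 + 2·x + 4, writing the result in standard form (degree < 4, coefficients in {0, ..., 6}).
Multiply as integer polynomials: a · b = 18·x^6 + 51·x^5 + 54·x^4 + 75·x^3 + 60·x^2 + 24·x + 24. Reducing coefficients mod 7: a · b ≡ 4·x^6 + 2·x^5 + 5·x^4 + 5·x^3 + 4·x^2 + 3·x + 3. Now divide by f(x) = x^4 + 5·x^3 + 5·x^2 + x + 3 in F_7[x], eliminating the leading term at each step:
  leading term 4·x^6: subtract (4·x^2)·f(x) = 4·x^6 + 6·x^5 + 6·x^4 + 4·x^3 + 5·x^2, leaving 3·x^5 + 6·x^4 + x^3 + 6·x^2 + 3·x + 3 (coefficients mod 7)
  leading term 3·x^5: subtract (3·x)·f(x) = 3·x^5 + x^4 + x^3 + 3·x^2 + 2·x, leaving 5·x^4 + 3·x^2 + x + 3 (coefficients mod 7)
  leading term 5·x^4: subtract (5)·f(x) = 5·x^4 + 4·x^3 + 4·x^2 + 5·x + 1, leaving 3·x^3 + 6·x^2 + 3·x + 2 (coefficients mod 7)
The degree is now < 4, so this is the remainder. Hence a · b ≡ 3·x^3 + 6·x^2 + 3·x + 2 in F_7[x]/(f).

Final answer: a · b ≡ 3·x^3 + 6·x^2 + 3·x + 2 (mod f(x))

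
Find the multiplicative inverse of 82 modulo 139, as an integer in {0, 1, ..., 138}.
Apply the extended Euclidean algorithm to (139, 82), tracking rows (r, s, t) with s·139 + t·82 = r. Each division r_prev = q·r_cur + r_new produces the new row as (previous row) − q·(current row):
  row A: (139, 1, 0)   [1·139 + 0·82 = 139]
  row B: (82, 0, 1)   [0·139 + 1·82 = 82]
  139 = 1·82 + 57   → row C = row A − 1·row B = (57, 1, −1)   [check: 1·139 − 1·82 = 57]
  82 = 1·57 + 25   → row D = row B − 1·row C = (25, −1, 2)   [check: −1·139 + 2·82 = 25]
  57 = 2·25 + 7   → row E = row C − 2·row D = (7, 3, −5)   [check: 3·139 − 5·82 = 7]
  25 = 3·7 + 4   → row F = row D − 3·row E = (4, −10, 17)   [check: −10·139 + 17·82 = 4]
  7 = 1·4 + 3   → row G = row E − 1·row F = (3, 13, −22)   [check: 13·139 − 22·82 = 3]
  4 = 1·3 + 1   → row H = row F − 1·row G = (1, −23, 39)   [check: −23·139 + 39·82 = 1]
  3 = 3·1 + 0   → remainder 0, stop. gcd = 1 (last nonzero row H).
The gcd is 1, so 82 is invertible mod 139. The last nonzero row gives −23·139 + 39·82 = 1, so t = 39. So 82^(−1) ≡ 39 (mod 139). Verify: 82 · 39 = 3198 ≡ 1 (mod 139). ✓

Final answer: 82^(−1) ≡ 39 (mod 139)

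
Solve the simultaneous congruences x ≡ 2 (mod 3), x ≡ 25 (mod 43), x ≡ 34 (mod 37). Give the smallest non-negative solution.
The moduli 3, 43, 37 are pairwise coprime, so by the CRT there is a unique solution mod 3·43·37 = 4773.
Solve by successive substitution. Start with x ≡ 2 (mod 3).
  Combine with x ≡ 25 (mod 43): write x = 2 + 3·t and require 2 + 3·t ≡ 25 (mod 43), i.e. 3·t ≡ 25 − 2 ≡ 23 (mod 43). Since 3^(−1) ≡ 29 (mod 43), t ≡ 29·23 ≡ 22 (mod 43). So x ≡ 2 + 3·22 = 68 (mod 129).
  Combine with x ≡ 34 (mod 37): write x = 68 + 129·t and require 68 + 129·t ≡ 34 (mod 37), i.e. 129·t ≡ 34 − 68 ≡ 3 (mod 37). Since 129^(−1) ≡ 35 (mod 37) (129 ≡ 18 (mod 37)), t ≡ 35·3 ≡ 31 (mod 37). So x ≡ 68 + 129·31 = 4067 (mod 4773).
Unique solution in [0, 4773): x = 4067.

Final answer: x ≡ 4067 (mod 4773); the representative in [0, 4773) is 4067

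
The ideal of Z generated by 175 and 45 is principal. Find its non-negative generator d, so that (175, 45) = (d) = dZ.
(175, 45) = (5); d = 5

In the PID Z, (a, b) is generated by gcd(a, b). Compute gcd(175, 45) with the extended Euclidean algorithm, tracking rows (r, s, t) with s·175 + t·45 = r:
  row A: (175, 1, 0)   [1·175 + 0·45 = 175]
  row B: (45, 0, 1)   [0·175 + 1·45 = 45]
  175 = 3·45 + 40   → row C = row A − 3·row B = (40, 1, −3)   [check: 1·175 − 3·45 = 40]
  45 = 1·40 + 5   → row D = row B − 1·row C = (5, −1, 4)   [check: −1·175 + 4·45 = 5]
  40 = 8·5 + 0   → remainder 0, stop. gcd = 5 (last nonzero row D).
So gcd(175, 45) = 5, with Bézout identity −1·175 + 4·45 = 5. Containment (⊇): the Bézout identity exhibits 5 as an element of (175, 45), giving (5) ⊆ (175, 45). Containment (⊆): since 5 | 175 and 5 | 45 (175 = 5·35, 45 = 5·9), every Z-linear combination of 175 and 45 is divisible by 5, so (175, 45) ⊆ (5). Therefore (175, 45) = (5), d = 5.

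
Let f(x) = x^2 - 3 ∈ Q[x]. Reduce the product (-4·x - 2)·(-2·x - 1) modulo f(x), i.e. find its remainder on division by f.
a · b ≡ 8·x + 26 (mod f(x))

First multiply in Q[x] without reducing: a · b = 8·x^2 + 8·x + 2. Now divide by f(x) = x^2 - 3, eliminating the leading term at each step:
  leading term 8·x^2: subtract (8)·f(x) = 8·x^2 - 24, leaving 8·x + 26
The degree is now < 2, so this is the remainder. Hence a · b ≡ 8·x + 26 in Q[x]/(f).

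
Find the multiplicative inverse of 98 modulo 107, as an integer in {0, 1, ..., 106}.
98^(−1) ≡ 95 (mod 107)

Apply the extended Euclidean algorithm to (107, 98), tracking rows (r, s, t) with s·107 + t·98 = r. Each division r_prev = q·r_cur + r_new produces the new row as (previous row) − q·(current row):
  row A: (107, 1, 0)   [1·107 + 0·98 = 107]
  row B: (98, 0, 1)   [0·107 + 1·98 = 98]
  107 = 1·98 + 9   → row C = row A − 1·row B = (9, 1, −1)   [check: 1·107 − 1·98 = 9]
  98 = 10·9 + 8   → row D = row B − 10·row C = (8, −10, 11)   [check: −10·107 + 11·98 = 8]
  9 = 1·8 + 1   → row E = row C − 1·row D = (1, 11, −12)   [check: 11·107 − 12·98 = 1]
  8 = 8·1 + 0   → remainder 0, stop. gcd = 1 (last nonzero row E).
The gcd is 1, so 98 is invertible mod 107. The last nonzero row gives 11·107 − 12·98 = 1, so t = −12. So 98^(−1) ≡ −12 ≡ 95 (mod 107). Verify: 98 · 95 = 9310 ≡ 1 (mod 107). ✓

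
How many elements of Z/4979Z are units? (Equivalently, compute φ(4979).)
Z/4979Z has φ(4979) = 4584 units

An element a ∈ Z/4979Z is a unit iff gcd(a, 4979) = 1, so the number of units is φ(4979). φ is multiplicative, with φ(p^e) = p^e − p^(e−1). Factorise 4979 = 13 · 383. Then
  φ(4979) = (13 − 1) · (383 − 1) = 12 · 382 = 4584.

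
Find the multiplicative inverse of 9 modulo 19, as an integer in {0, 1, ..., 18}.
Apply the extended Euclidean algorithm to (19, 9), tracking rows (r, s, t) with s·19 + t·9 = r. Each division r_prev = q·r_cur + r_new produces the new row as (previous row) − q·(current row):
  row A: (19, 1, 0)   [1·19 + 0·9 = 19]
  row B: (9, 0, 1)   [0·19 + 1·9 = 9]
  19 = 2·9 + 1   → row C = row A − 2·row B = (1, 1, −2)   [check: 1·19 − 2·9 = 1]
  9 = 9·1 + 0   → remainder 0, stop. gcd = 1 (last nonzero row C).
The gcd is 1, so 9 is invertible mod 19. The last nonzero row gives 1·19 − 2·9 = 1, so t = −2. So 9^(−1) ≡ −2 ≡ 17 (mod 19). Verify: 9 · 17 = 153 ≡ 1 (mod 19). ✓

Final answer: 9^(−1) ≡ 17 (mod 19)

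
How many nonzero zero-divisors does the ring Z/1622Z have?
Z/1622Z has 811 nonzero zero-divisors

In Z/1622Z each nonzero element is either a unit (gcd with 1622 is 1) or a zero-divisor (gcd > 1). The number of units is φ(1622): factorise 1622 = 2 · 811, so φ(1622) = (2 − 1) · (811 − 1) = 1 · 810 = 810. The nonzero elements number 1622 − 1 = 1621. Hence the nonzero zero-divisors number 1621 − 810 = 811.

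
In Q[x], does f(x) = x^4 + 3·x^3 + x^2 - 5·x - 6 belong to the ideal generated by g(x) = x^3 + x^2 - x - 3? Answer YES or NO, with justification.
YES

In Q[x] the ideal (g) consists of all multiples of g, so f ∈ (g) iff g | f, i.e. iff the remainder of f on division by g is 0. Divide f by g (g is monic, so eliminate the leading term of the running remainder at each step):
  leading term x^4: subtract (x)·g(x) = x^4 + x^3 - x^2 - 3·x, leaving 2·x^3 + 2·x^2 - 2·x - 6
  leading term 2·x^3: subtract (2)·g(x) = 2·x^3 + 2·x^2 - 2·x - 6, leaving 0
The remainder is 0, so f(x) = g(x) · h(x) with h(x) = x + 2. Hence g | f, i.e. f ∈ (g).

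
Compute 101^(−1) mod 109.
101^(−1) ≡ 68 (mod 109)

Apply the extended Euclidean algorithm to (109, 101), tracking rows (r, s, t) with s·109 + t·101 = r. Each division r_prev = q·r_cur + r_new produces the new row as (previous row) − q·(current row):
  row A: (109, 1, 0)   [1·109 + 0·101 = 109]
  row B: (101, 0, 1)   [0·109 + 1·101 = 101]
  109 = 1·101 + 8   → row C = row A − 1·row B = (8, 1, −1)   [check: 1·109 − 1·101 = 8]
  101 = 12·8 + 5   → row D = row B − 12·row C = (5, −12, 13)   [check: −12·109 + 13·101 = 5]
  8 = 1·5 + 3   → row E = row C − 1·row D = (3, 13, −14)   [check: 13·109 − 14·101 = 3]
  5 = 1·3 + 2   → row F = row D − 1·row E = (2, −25, 27)   [check: −25·109 + 27·101 = 2]
  3 = 1·2 + 1   → row G = row E − 1·row F = (1, 38, −41)   [check: 38·109 − 41·101 = 1]
  2 = 2·1 + 0   → remainder 0, stop. gcd = 1 (last nonzero row G).
The gcd is 1, so 101 is invertible mod 109. The last nonzero row gives 38·109 − 41·101 = 1, so t = −41. So 101^(−1) ≡ −41 ≡ 68 (mod 109). Verify: 101 · 68 = 6868 ≡ 1 (mod 109). ✓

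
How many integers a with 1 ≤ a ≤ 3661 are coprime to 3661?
The number of a ∈ {1, ..., 3661} with gcd(a, 3661) = 1 is by definition Euler's totient φ(3661). φ is multiplicative, with φ(p^e) = p^e − p^(e−1). Factorise 3661 = 7 · 523. Then
  φ(3661) = (7 − 1) · (523 − 1) = 6 · 522 = 3132.
So there are 3132 such integers.

Final answer: 3132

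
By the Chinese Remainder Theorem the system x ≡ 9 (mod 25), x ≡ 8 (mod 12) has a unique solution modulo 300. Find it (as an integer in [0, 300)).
x ≡ 284 (mod 300); the representative in [0, 300) is 284

The moduli 25, 12 are pairwise coprime, so by the CRT there is a unique solution mod 25·12 = 300.
Solve by successive substitution. Start with x ≡ 9 (mod 25).
  Combine with x ≡ 8 (mod 12): write x = 9 + 25·t and require 9 + 25·t ≡ 8 (mod 12), i.e. 25·t ≡ 8 − 9 ≡ 11 (mod 12). Since 25^(−1) ≡ 1 (mod 12) (25 ≡ 1 (mod 12)), t ≡ 1·11 ≡ 11 (mod 12). So x ≡ 9 + 25·11 = 284 (mod 300).
Unique solution in [0, 300): x = 284.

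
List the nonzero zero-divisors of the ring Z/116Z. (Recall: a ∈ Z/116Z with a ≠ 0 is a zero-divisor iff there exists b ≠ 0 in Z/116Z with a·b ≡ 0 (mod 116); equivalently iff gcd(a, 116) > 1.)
An element a ∈ Z/116Z (with a ≠ 0) is a zero-divisor iff gcd(a, 116) > 1 (because a is a unit precisely when gcd(a, n) = 1, and in Z/nZ every nonzero, non-unit element is a zero-divisor). Scan a = 1, ..., 115 and keep those with gcd(a, 116) > 1:
  gcd(2, 116) = 2, gcd(4, 116) = 4, gcd(6, 116) = 2, gcd(8, 116) = 4, gcd(10, 116) = 2, gcd(12, 116) = 4, gcd(14, 116) = 2, gcd(16, 116) = 4, gcd(18, 116) = 2, gcd(20, 116) = 4, gcd(22, 116) = 2, gcd(24, 116) = 4, gcd(26, 116) = 2, gcd(28, 116) = 4, gcd(29, 116) = 29, gcd(30, 116) = 2, gcd(32, 116) = 4, gcd(34, 116) = 2, gcd(36, 116) = 4, gcd(38, 116) = 2, gcd(40, 116) = 4, gcd(42, 116) = 2, gcd(44, 116) = 4, gcd(46, 116) = 2, gcd(48, 116) = 4, gcd(50, 116) = 2, gcd(52, 116) = 4, gcd(54, 116) = 2, gcd(56, 116) = 4, gcd(58, 116) = 58, gcd(60, 116) = 4, gcd(62, 116) = 2, gcd(64, 116) = 4, gcd(66, 116) = 2, gcd(68, 116) = 4, gcd(70, 116) = 2, gcd(72, 116) = 4, gcd(74, 116) = 2, gcd(76, 116) = 4, gcd(78, 116) = 2, gcd(80, 116) = 4, gcd(82, 116) = 2, gcd(84, 116) = 4, gcd(86, 116) = 2, gcd(87, 116) = 29, gcd(88, 116) = 4, gcd(90, 116) = 2, gcd(92, 116) = 4, gcd(94, 116) = 2, gcd(96, 116) = 4, gcd(98, 116) = 2, gcd(100, 116) = 4, gcd(102, 116) = 2, gcd(104, 116) = 4, gcd(106, 116) = 2, gcd(108, 116) = 4, gcd(110, 116) = 2, gcd(112, 116) = 4, gcd(114, 116) = 2.
All other a ∈ {1, ..., 115} have gcd(a, 116) = 1 and are units. So the nonzero zero-divisors are exactly the 59 values of a appearing in this scan.

Final answer: nonzero zero-divisors of Z/116Z = {2, 4, 6, 8, 10, 12, 14, 16, 18, 20, 22, 24, 26, 28, 29, 30, 32, 34, 36, 38, 40, 42, 44, 46, 48, 50, 52, 54, 56, 58, 60, 62, 64, 66, 68, 70, 72, 74, 76, 78, 80, 82, 84, 86, 87, 88, 90, 92, 94, 96, 98, 100, 102, 104, 106, 108, 110, 112, 114}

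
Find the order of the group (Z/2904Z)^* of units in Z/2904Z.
(Z/2904Z)^* consists of the classes a with gcd(a, 2904) = 1, so its order is φ(2904). φ is multiplicative, with φ(p^e) = p^e − p^(e−1). Factorise 2904 = 2^3 · 3 · 11^2. Then
  φ(2904) = (2^3 − 2^2) · (3 − 1) · (11^2 − 11^1) = 4 · 2 · 110 = 880.
Thus |(Z/2904Z)^*| = 880.

Final answer: |(Z/2904Z)^*| = 880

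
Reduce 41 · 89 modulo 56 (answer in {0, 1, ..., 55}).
Reduce the factors first: 89 ≡ 33 (mod 56), so 41 · 89 ≡ 41 · 33 (mod 56). 41 · 33 = 1353. Dividing by 56: 1353 = 24·56 + 9. So (41 · 89) mod 56 = 9.

Final answer: 9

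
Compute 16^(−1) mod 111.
16^(−1) ≡ 7 (mod 111)

Apply the extended Euclidean algorithm to (111, 16), tracking rows (r, s, t) with s·111 + t·16 = r. Each division r_prev = q·r_cur + r_new produces the new row as (previous row) − q·(current row):
  row A: (111, 1, 0)   [1·111 + 0·16 = 111]
  row B: (16, 0, 1)   [0·111 + 1·16 = 16]
  111 = 6·16 + 15   → row C = row A − 6·row B = (15, 1, −6)   [check: 1·111 − 6·16 = 15]
  16 = 1·15 + 1   → row D = row B − 1·row C = (1, −1, 7)   [check: −1·111 + 7·16 = 1]
  15 = 15·1 + 0   → remainder 0, stop. gcd = 1 (last nonzero row D).
The gcd is 1, so 16 is invertible mod 111. The last nonzero row gives −1·111 + 7·16 = 1, so t = 7. So 16^(−1) ≡ 7 (mod 111). Verify: 16 · 7 = 112 ≡ 1 (mod 111). ✓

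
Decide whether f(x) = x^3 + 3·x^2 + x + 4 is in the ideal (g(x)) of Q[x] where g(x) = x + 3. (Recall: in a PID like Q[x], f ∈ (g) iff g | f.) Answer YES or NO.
NO

In Q[x] the ideal (g) consists of all multiples of g, so f ∈ (g) iff g | f, i.e. iff the remainder of f on division by g is 0. Divide f by g (g is monic, so eliminate the leading term of the running remainder at each step):
  leading term x^3: subtract (x^2)·g(x) = x^3 + 3·x^2, leaving x + 4
  leading term x: subtract (1)·g(x) = x + 3, leaving 1
The remainder r(x) = 1 ≠ 0 (and deg r < deg g), so g ∤ f, i.e. f ∉ (g).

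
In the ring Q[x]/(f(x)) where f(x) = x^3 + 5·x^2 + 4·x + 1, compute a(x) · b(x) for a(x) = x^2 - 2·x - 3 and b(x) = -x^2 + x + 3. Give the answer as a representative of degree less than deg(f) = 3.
a · b ≡ -32·x^2 - 40·x - 17 (mod f(x))

First multiply in Q[x] without reducing: a · b = -x^4 + 3·x^3 + 4·x^2 - 9·x - 9. Now divide by f(x) = x^3 + 5·x^2 + 4·x + 1, eliminating the leading term at each step:
  leading term -x^4: subtract (-x)·f(x) = -x^4 - 5·x^3 - 4·x^2 - x, leaving 8·x^3 + 8·x^2 - 8·x - 9
  leading term 8·x^3: subtract (8)·f(x) = 8·x^3 + 40·x^2 + 32·x + 8, leaving -32·x^2 - 40·x - 17
The degree is now < 3, so this is the remainder. Hence a · b ≡ -32·x^2 - 40·x - 17 in Q[x]/(f).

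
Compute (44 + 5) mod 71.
Both summands are already reduced mod 71. 44 + 5 = 49; 49 = 0·71 + 49, so (44 + 5) mod 71 = 49.

Final answer: 49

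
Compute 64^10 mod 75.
Use repeated squaring. Binary(10) = 1010. Walk through the bits of the exponent 10 left-to-right: at each bit after the leading one, square the running value, then multiply by 64 if the bit is 1 (always reducing mod 75):
  bit 1 = 1 (leading): start with 64.
  bit 2 = 0: square 64^2 = 4096 ≡ 46 (mod 75).
  bit 3 = 1: square 46^2 = 2116 ≡ 16; bit is 1, so multiply 16·64 = 1024 ≡ 49 (mod 75).
  bit 4 = 0: square 49^2 = 2401 ≡ 1 (mod 75).
Final value: 64^10 ≡ 1 (mod 75).

Final answer: 1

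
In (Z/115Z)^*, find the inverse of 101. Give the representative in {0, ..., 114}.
Apply the extended Euclidean algorithm to (115, 101), tracking rows (r, s, t) with s·115 + t·101 = r. Each division r_prev = q·r_cur + r_new produces the new row as (previous row) − q·(current row):
  row A: (115, 1, 0)   [1·115 + 0·101 = 115]
  row B: (101, 0, 1)   [0·115 + 1·101 = 101]
  115 = 1·101 + 14   → row C = row A − 1·row B = (14, 1, −1)   [check: 1·115 − 1·101 = 14]
  101 = 7·14 + 3   → row D = row B − 7·row C = (3, −7, 8)   [check: −7·115 + 8·101 = 3]
  14 = 4·3 + 2   → row E = row C − 4·row D = (2, 29, −33)   [check: 29·115 − 33·101 = 2]
  3 = 1·2 + 1   → row F = row D − 1·row E = (1, −36, 41)   [check: −36·115 + 41·101 = 1]
  2 = 2·1 + 0   → remainder 0, stop. gcd = 1 (last nonzero row F).
The gcd is 1, so 101 is invertible mod 115. The last nonzero row gives −36·115 + 41·101 = 1, so t = 41. So 101^(−1) ≡ 41 (mod 115). Verify: 101 · 41 = 4141 ≡ 1 (mod 115). ✓

Final answer: 101^(−1) ≡ 41 (mod 115)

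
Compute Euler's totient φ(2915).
φ is multiplicative, with φ(p^e) = p^e − p^(e−1). Factorise 2915 = 5 · 11 · 53. Then
  φ(2915) = (5 − 1) · (11 − 1) · (53 − 1) = 4 · 10 · 52 = 2080.

Final answer: φ(2915) = 2080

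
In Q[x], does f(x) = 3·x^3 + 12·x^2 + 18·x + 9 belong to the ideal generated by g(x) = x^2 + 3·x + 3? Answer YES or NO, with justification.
In Q[x] the ideal (g) consists of all multiples of g, so f ∈ (g) iff g | f, i.e. iff the remainder of f on division by g is 0. Divide f by g (g is monic, so eliminate the leading term of the running remainder at each step):
  leading term 3·x^3: subtract (3·x)·g(x) = 3·x^3 + 9·x^2 + 9·x, leaving 3·x^2 + 9·x + 9
  leading term 3·x^2: subtract (3)·g(x) = 3·x^2 + 9·x + 9, leaving 0
The remainder is 0, so f(x) = g(x) · h(x) with h(x) = 3·x + 3. Hence g | f, i.e. f ∈ (g).

Final answer: YES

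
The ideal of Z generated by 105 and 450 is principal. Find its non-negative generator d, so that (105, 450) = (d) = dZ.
In the PID Z, (a, b) is generated by gcd(a, b). Compute gcd(450, 105) with the extended Euclidean algorithm, tracking rows (r, s, t) with s·450 + t·105 = r:
  row A: (450, 1, 0)   [1·450 + 0·105 = 450]
  row B: (105, 0, 1)   [0·450 + 1·105 = 105]
  450 = 4·105 + 30   → row C = row A − 4·row B = (30, 1, −4)   [check: 1·450 − 4·105 = 30]
  105 = 3·30 + 15   → row D = row B − 3·row C = (15, −3, 13)   [check: −3·450 + 13·105 = 15]
  30 = 2·15 + 0   → remainder 0, stop. gcd = 15 (last nonzero row D).
So gcd(105, 450) = 15, with Bézout identity −3·450 + 13·105 = 15. Containment (⊇): the Bézout identity exhibits 15 as an element of (105, 450), giving (15) ⊆ (105, 450). Containment (⊆): since 15 | 105 and 15 | 450 (105 = 15·7, 450 = 15·30), every Z-linear combination of 105 and 450 is divisible by 15, so (105, 450) ⊆ (15). Therefore (105, 450) = (15), d = 15.

Final answer: (105, 450) = (15); d = 15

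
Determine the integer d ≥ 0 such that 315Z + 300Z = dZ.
In the PID Z, (a, b) is generated by gcd(a, b). Compute gcd(315, 300) with the extended Euclidean algorithm, tracking rows (r, s, t) with s·315 + t·300 = r:
  row A: (315, 1, 0)   [1·315 + 0·300 = 315]
  row B: (300, 0, 1)   [0·315 + 1·300 = 300]
  315 = 1·300 + 15   → row C = row A − 1·row B = (15, 1, −1)   [check: 1·315 − 1·300 = 15]
  300 = 20·15 + 0   → remainder 0, stop. gcd = 15 (last nonzero row C).
So gcd(315, 300) = 15, with Bézout identity 1·315 − 1·300 = 15. Containment (⊇): the Bézout identity exhibits 15 as an element of (315, 300), giving (15) ⊆ (315, 300). Containment (⊆): since 15 | 315 and 15 | 300 (315 = 15·21, 300 = 15·20), every Z-linear combination of 315 and 300 is divisible by 15, so (315, 300) ⊆ (15). Therefore (315, 300) = (15), d = 15.

Final answer: (315, 300) = (15); d = 15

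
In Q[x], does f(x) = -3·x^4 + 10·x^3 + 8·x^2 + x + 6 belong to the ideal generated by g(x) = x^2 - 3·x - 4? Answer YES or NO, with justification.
NO

In Q[x] the ideal (g) consists of all multiples of g, so f ∈ (g) iff g | f, i.e. iff the remainder of f on division by g is 0. Divide f by g (g is monic, so eliminate the leading term of the running remainder at each step):
  leading term -3·x^4: subtract (-3·x^2)·g(x) = -3·x^4 + 9·x^3 + 12·x^2, leaving x^3 - 4·x^2 + x + 6
  leading term x^3: subtract (x)·g(x) = x^3 - 3·x^2 - 4·x, leaving -x^2 + 5·x + 6
  leading term -x^2: subtract (-1)·g(x) = -x^2 + 3·x + 4, leaving 2·x + 2
The remainder r(x) = 2·x + 2 ≠ 0 (and deg r < deg g), so g ∤ f, i.e. f ∉ (g).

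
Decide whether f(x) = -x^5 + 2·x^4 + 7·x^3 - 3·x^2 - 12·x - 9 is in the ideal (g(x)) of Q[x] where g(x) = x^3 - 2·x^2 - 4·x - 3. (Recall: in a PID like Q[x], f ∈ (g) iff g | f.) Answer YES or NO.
In Q[x] the ideal (g) consists of all multiples of g, so f ∈ (g) iff g | f, i.e. iff the remainder of f on division by g is 0. Divide f by g (g is monic, so eliminate the leading term of the running remainder at each step):
  leading term -x^5: subtract (-x^2)·g(x) = -x^5 + 2·x^4 + 4·x^3 + 3·x^2, leaving 3·x^3 - 6·x^2 - 12·x - 9
  leading term 3·x^3: subtract (3)·g(x) = 3·x^3 - 6·x^2 - 12·x - 9, leaving 0
The remainder is 0, so f(x) = g(x) · h(x) with h(x) = 3 - x^2. Hence g | f, i.e. f ∈ (g).

Final answer: YES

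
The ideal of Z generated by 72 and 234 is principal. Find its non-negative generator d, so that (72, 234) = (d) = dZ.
(72, 234) = (18); d = 18

In the PID Z, (a, b) is generated by gcd(a, b). Compute gcd(234, 72) with the extended Euclidean algorithm, tracking rows (r, s, t) with s·234 + t·72 = r:
  row A: (234, 1, 0)   [1·234 + 0·72 = 234]
  row B: (72, 0, 1)   [0·234 + 1·72 = 72]
  234 = 3·72 + 18   → row C = row A − 3·row B = (18, 1, −3)   [check: 1·234 − 3·72 = 18]
  72 = 4·18 + 0   → remainder 0, stop. gcd = 18 (last nonzero row C).
So gcd(72, 234) = 18, with Bézout identity 1·234 − 3·72 = 18. Containment (⊇): the Bézout identity exhibits 18 as an element of (72, 234), giving (18) ⊆ (72, 234). Containment (⊆): since 18 | 72 and 18 | 234 (72 = 18·4, 234 = 18·13), every Z-linear combination of 72 and 234 is divisible by 18, so (72, 234) ⊆ (18). Therefore (72, 234) = (18), d = 18.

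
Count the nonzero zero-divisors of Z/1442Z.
In Z/1442Z each nonzero element is either a unit (gcd with 1442 is 1) or a zero-divisor (gcd > 1). The number of units is φ(1442): factorise 1442 = 2 · 7 · 103, so φ(1442) = (2 − 1) · (7 − 1) · (103 − 1) = 1 · 6 · 102 = 612. The nonzero elements number 1442 − 1 = 1441. Hence the nonzero zero-divisors number 1441 − 612 = 829.

Final answer: Z/1442Z has 829 nonzero zero-divisors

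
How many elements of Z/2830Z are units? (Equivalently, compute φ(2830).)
Z/2830Z has φ(2830) = 1128 units

An element a ∈ Z/2830Z is a unit iff gcd(a, 2830) = 1, so the number of units is φ(2830). φ is multiplicative, with φ(p^e) = p^e − p^(e−1). Factorise 2830 = 2 · 5 · 283. Then
  φ(2830) = (2 − 1) · (5 − 1) · (283 − 1) = 1 · 4 · 282 = 1128.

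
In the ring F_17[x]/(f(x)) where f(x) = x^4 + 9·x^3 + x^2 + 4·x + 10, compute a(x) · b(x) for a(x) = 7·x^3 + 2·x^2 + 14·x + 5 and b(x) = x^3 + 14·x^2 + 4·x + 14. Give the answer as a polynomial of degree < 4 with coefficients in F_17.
a · b ≡ 3·x^3 + 2·x^2 + 8·x + 16 (mod f(x))

Multiply as integer polynomials: a · b = 7·x^6 + 100·x^5 + 70·x^4 + 307·x^3 + 154·x^2 + 216·x + 70. Reducing coefficients mod 17: a · b ≡ 7·x^6 + 15·x^5 + 2·x^4 + x^3 + x^2 + 12·x + 2. Now divide by f(x) = x^4 + 9·x^3 + x^2 + 4·x + 10 in F_17[x], eliminating the leading term at each step:
  leading term 7·x^6: subtract (7·x^2)·f(x) = 7·x^6 + 12·x^5 + 7·x^4 + 11·x^3 + 2·x^2, leaving 3·x^5 + 12·x^4 + 7·x^3 + 16·x^2 + 12·x + 2 (coefficients mod 17)
  leading term 3·x^5: subtract (3·x)·f(x) = 3·x^5 + 10·x^4 + 3·x^3 + 12·x^2 + 13·x, leaving 2·x^4 + 4·x^3 + 4·x^2 + 16·x + 2 (coefficients mod 17)
  leading term 2·x^4: subtract (2)·f(x) = 2·x^4 + x^3 + 2·x^2 + 8·x + 3, leaving 3·x^3 + 2·x^2 + 8·x + 16 (coefficients mod 17)
The degree is now < 4, so this is the remainder. Hence a · b ≡ 3·x^3 + 2·x^2 + 8·x + 16 in F_17[x]/(f).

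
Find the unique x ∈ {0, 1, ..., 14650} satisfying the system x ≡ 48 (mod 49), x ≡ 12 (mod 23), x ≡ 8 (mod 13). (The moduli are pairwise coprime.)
The moduli 49, 23, 13 are pairwise coprime, so by the CRT there is a unique solution mod 49·23·13 = 14651.
Solve by successive substitution. Start with x ≡ 48 (mod 49).
  Combine with x ≡ 12 (mod 23): write x = 48 + 49·t and require 48 + 49·t ≡ 12 (mod 23), i.e. 49·t ≡ 12 − 48 ≡ 10 (mod 23). Since 49^(−1) ≡ 8 (mod 23) (49 ≡ 3 (mod 23)), t ≡ 8·10 ≡ 11 (mod 23). So x ≡ 48 + 49·11 = 587 (mod 1127).
  Combine with x ≡ 8 (mod 13): write x = 587 + 1127·t and require 587 + 1127·t ≡ 8 (mod 13), i.e. 1127·t ≡ 8 − 587 ≡ 6 (mod 13). Since 1127^(−1) ≡ 3 (mod 13) (1127 ≡ 9 (mod 13)), t ≡ 3·6 ≡ 5 (mod 13). So x ≡ 587 + 1127·5 = 6222 (mod 14651).
Unique solution in [0, 14651): x = 6222.

Final answer: x ≡ 6222 (mod 14651); the representative in [0, 14651) is 6222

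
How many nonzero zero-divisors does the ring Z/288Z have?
In Z/288Z each nonzero element is either a unit (gcd with 288 is 1) or a zero-divisor (gcd > 1). The number of units is φ(288): factorise 288 = 2^5 · 3^2, so φ(288) = (2^5 − 2^4) · (3^2 − 3^1) = 16 · 6 = 96. The nonzero elements number 288 − 1 = 287. Hence the nonzero zero-divisors number 287 − 96 = 191.

Final answer: Z/288Z has 191 nonzero zero-divisors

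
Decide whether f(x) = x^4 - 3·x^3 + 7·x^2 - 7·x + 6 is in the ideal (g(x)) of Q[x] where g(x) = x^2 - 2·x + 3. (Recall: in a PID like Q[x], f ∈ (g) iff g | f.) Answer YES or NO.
YES

In Q[x] the ideal (g) consists of all multiples of g, so f ∈ (g) iff g | f, i.e. iff the remainder of f on division by g is 0. Divide f by g (g is monic, so eliminate the leading term of the running remainder at each step):
  leading term x^4: subtract (x^2)·g(x) = x^4 - 2·x^3 + 3·x^2, leaving -x^3 + 4·x^2 - 7·x + 6
  leading term -x^3: subtract (-x)·g(x) = -x^3 + 2·x^2 - 3·x, leaving 2·x^2 - 4·x + 6
  leading term 2·x^2: subtract (2)·g(x) = 2·x^2 - 4·x + 6, leaving 0
The remainder is 0, so f(x) = g(x) · h(x) with h(x) = x^2 - x + 2. Hence g | f, i.e. f ∈ (g).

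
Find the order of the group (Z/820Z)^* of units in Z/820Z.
|(Z/820Z)^*| = 320

(Z/820Z)^* consists of the classes a with gcd(a, 820) = 1, so its order is φ(820). φ is multiplicative, with φ(p^e) = p^e − p^(e−1). Factorise 820 = 2^2 · 5 · 41. Then
  φ(820) = (2^2 − 2^1) · (5 − 1) · (41 − 1) = 2 · 4 · 40 = 320.
Thus |(Z/820Z)^*| = 320.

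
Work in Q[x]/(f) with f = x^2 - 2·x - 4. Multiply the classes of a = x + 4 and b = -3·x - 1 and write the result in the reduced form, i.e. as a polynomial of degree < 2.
First multiply in Q[x] without reducing: a · b = -3·x^2 - 13·x - 4. Now divide by f(x) = x^2 - 2·x - 4, eliminating the leading term at each step:
  leading term -3·x^2: subtract (-3)·f(x) = -3·x^2 + 6·x + 12, leaving -19·x - 16
The degree is now < 2, so this is the remainder. Hence a · b ≡ -19·x - 16 in Q[x]/(f).

Final answer: a · b ≡ -19·x - 16 (mod f(x))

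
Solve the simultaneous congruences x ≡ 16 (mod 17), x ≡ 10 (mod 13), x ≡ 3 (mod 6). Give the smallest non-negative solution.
x ≡ 543 (mod 1326); the representative in [0, 1326) is 543

The moduli 17, 13, 6 are pairwise coprime, so by the CRT there is a unique solution mod 17·13·6 = 1326.
Solve by successive substitution. Start with x ≡ 16 (mod 17).
  Combine with x ≡ 10 (mod 13): write x = 16 + 17·t and require 16 + 17·t ≡ 10 (mod 13), i.e. 17·t ≡ 10 − 16 ≡ 7 (mod 13). Since 17^(−1) ≡ 10 (mod 13) (17 ≡ 4 (mod 13)), t ≡ 10·7 ≡ 5 (mod 13). So x ≡ 16 + 17·5 = 101 (mod 221).
  Combine with x ≡ 3 (mod 6): write x = 101 + 221·t and require 101 + 221·t ≡ 3 (mod 6), i.e. 221·t ≡ 3 − 101 ≡ 4 (mod 6). Since 221^(−1) ≡ 5 (mod 6) (221 ≡ 5 (mod 6)), t ≡ 5·4 ≡ 2 (mod 6). So x ≡ 101 + 221·2 = 543 (mod 1326).
Unique solution in [0, 1326): x = 543.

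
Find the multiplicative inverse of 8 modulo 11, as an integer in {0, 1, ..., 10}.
Apply the extended Euclidean algorithm to (11, 8), tracking rows (r, s, t) with s·11 + t·8 = r. Each division r_prev = q·r_cur + r_new produces the new row as (previous row) − q·(current row):
  row A: (11, 1, 0)   [1·11 + 0·8 = 11]
  row B: (8, 0, 1)   [0·11 + 1·8 = 8]
  11 = 1·8 + 3   → row C = row A − 1·row B = (3, 1, −1)   [check: 1·11 − 1·8 = 3]
  8 = 2·3 + 2   → row D = row B − 2·row C = (2, −2, 3)   [check: −2·11 + 3·8 = 2]
  3 = 1·2 + 1   → row E = row C − 1·row D = (1, 3, −4)   [check: 3·11 − 4·8 = 1]
  2 = 2·1 + 0   → remainder 0, stop. gcd = 1 (last nonzero row E).
The gcd is 1, so 8 is invertible mod 11. The last nonzero row gives 3·11 − 4·8 = 1, so t = −4. So 8^(−1) ≡ −4 ≡ 7 (mod 11). Verify: 8 · 7 = 56 ≡ 1 (mod 11). ✓

Final answer: 8^(−1) ≡ 7 (mod 11)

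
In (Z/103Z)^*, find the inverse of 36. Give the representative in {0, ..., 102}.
Apply the extended Euclidean algorithm to (103, 36), tracking rows (r, s, t) with s·103 + t·36 = r. Each division r_prev = q·r_cur + r_new produces the new row as (previous row) − q·(current row):
  row A: (103, 1, 0)   [1·103 + 0·36 = 103]
  row B: (36, 0, 1)   [0·103 + 1·36 = 36]
  103 = 2·36 + 31   → row C = row A − 2·row B = (31, 1, −2)   [check: 1·103 − 2·36 = 31]
  36 = 1·31 + 5   → row D = row B − 1·row C = (5, −1, 3)   [check: −1·103 + 3·36 = 5]
  31 = 6·5 + 1   → row E = row C − 6·row D = (1, 7, −20)   [check: 7·103 − 20·36 = 1]
  5 = 5·1 + 0   → remainder 0, stop. gcd = 1 (last nonzero row E).
The gcd is 1, so 36 is invertible mod 103. The last nonzero row gives 7·103 − 20·36 = 1, so t = −20. So 36^(−1) ≡ −20 ≡ 83 (mod 103). Verify: 36 · 83 = 2988 ≡ 1 (mod 103). ✓

Final answer: 36^(−1) ≡ 83 (mod 103)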